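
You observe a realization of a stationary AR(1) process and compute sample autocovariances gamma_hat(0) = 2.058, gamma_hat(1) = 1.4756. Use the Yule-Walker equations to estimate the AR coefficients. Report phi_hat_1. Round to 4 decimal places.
\hat\phi_{1} = 0.7170

The Yule-Walker equations for an AR(p) process read, in matrix form,
  Gamma_p phi = r_p,   with   (Gamma_p)_{ij} = gamma(|i - j|),
                       (r_p)_i = gamma(i),   i,j = 1..p.
Substitute the sample gammas (Toeplitz matrix and right-hand side of size 1):
  Gamma_p = [[2.058]]
  r_p     = [1.4756]
With p = 1 this is the single equation gamma(0) phi_1 = gamma(1):
  phi_hat_1 = gamma(1) / gamma(0) = 1.4756 / 2.058 = 0.7170.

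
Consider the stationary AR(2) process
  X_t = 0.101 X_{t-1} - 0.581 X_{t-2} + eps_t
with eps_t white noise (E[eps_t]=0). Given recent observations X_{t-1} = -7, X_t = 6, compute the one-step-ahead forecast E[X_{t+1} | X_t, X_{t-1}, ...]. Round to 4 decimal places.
E[X_{t+1} \mid \mathcal F_t] = 4.6730

For an AR(p) model X_t = c + sum_i phi_i X_{t-i} + eps_t, the
one-step-ahead conditional mean is
  E[X_{t+1} | X_t, ...] = c + sum_i phi_i X_{t+1-i}.
Substitute known values:
  E[X_{t+1} | ...] = (0.101) * (6) + (-0.581) * (-7)
                   = 4.6730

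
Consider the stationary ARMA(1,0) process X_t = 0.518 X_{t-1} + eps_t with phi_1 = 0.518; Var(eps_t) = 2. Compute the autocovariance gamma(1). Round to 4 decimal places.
\gamma(1) = 1.4159

Multiply the model equation by X_{t-k} and take expectations. With theta_0 = psi_0 = 1 and psi_j the MA(infinity) weights, this gives
  gamma(k) - sum_i phi_i gamma(k-i) = c_k,
  c_k = sigma^2 * sum_{j=k..q} theta_j psi_{j-k}   (c_k = 0 for k > q),
using gamma(-m) = gamma(m).
Pure AR (q = 0): c_0 = sigma^2 = 2, c_k = 0 for k >= 1.
Equations for k = 0 and k = 1 (AR order 1):
  gamma(0) = phi_1 gamma(1) + c_0
  gamma(1) = phi_1 gamma(0) + c_1
Substituting the second into the first: gamma(0) (1 - phi_1^2) = c_0 + phi_1 c_1, so
  gamma(0) = c_0 / (1 - phi_1^2) = 2 / (1 - (0.518)^2) = 2 / 0.731676 = 2.73345.
  gamma(1) = phi_1 gamma(0) = (0.518)(2.73345) = 1.415927.
Therefore gamma(1) = 1.4159 (to 4 decimal places).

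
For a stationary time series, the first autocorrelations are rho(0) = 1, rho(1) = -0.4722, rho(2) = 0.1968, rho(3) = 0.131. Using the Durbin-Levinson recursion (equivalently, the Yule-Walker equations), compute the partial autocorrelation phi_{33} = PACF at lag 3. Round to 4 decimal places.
\phi_{33} = 0.2721

The PACF at lag k is phi_{kk}, the last component of the solution
to the Yule-Walker system G_k phi = r_k where
  (G_k)_{ij} = rho(|i - j|), (r_k)_i = rho(i), i,j = 1..k.
Equivalently, Durbin-Levinson gives phi_{kk} iteratively:
  phi_{11} = rho(1)
  phi_{kk} = [rho(k) - sum_{j=1..k-1} phi_{k-1,j} rho(k-j)]
            / [1 - sum_{j=1..k-1} phi_{k-1,j} rho(j)],
  phi_{k,j} = phi_{k-1,j} - phi_{kk} phi_{k-1,k-j},  j = 1..k-1.
Step k = 1:
  phi_11 = rho(1) = -0.4722.
Step k = 2:
  phi_22 = [rho(2) - phi_11 rho(1)] / [1 - phi_11 rho(1)] = [0.1968 - (-0.4722)(-0.4722)] / [1 - (-0.4722)(-0.4722)]
         = -0.02617284 / 0.77702716 = -0.033683.
  Update: phi_21 = phi_11 - phi_22 phi_11 = -0.4722 - (-0.033683)(-0.4722) = -0.488105.
Step k = 3:
  phi_33 = [rho(3) - phi_21 rho(2) - phi_22 rho(1)] / [1 - phi_21 rho(1) - phi_22 rho(2)]
    numerator   = 0.131 - (-0.488105)(0.1968) - (-0.033683)(-0.4722) = 0.21115386
    denominator = 1 - (-0.488105)(-0.4722) - (-0.033683)(0.1968) = 0.77614557
  phi_33 = 0.21115386 / 0.77614557 = 0.2721.
Therefore phi_{33} = 0.2721.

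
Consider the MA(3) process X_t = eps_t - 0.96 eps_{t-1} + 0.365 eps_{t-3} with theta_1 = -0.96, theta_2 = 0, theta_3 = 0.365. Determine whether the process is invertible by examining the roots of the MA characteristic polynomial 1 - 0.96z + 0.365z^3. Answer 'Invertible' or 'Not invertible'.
\text{Invertible}

The MA(q) characteristic polynomial is P(z) = 1 - 0.96z + 0.365z^3.
Invertibility requires all roots to lie outside the unit circle, i.e. |z| > 1 for every root.
Degree 3: look for a simple real root z0 first, then factor out (1 - z/z0) and solve the remaining quadratic.
Testing z0 = -2: P(-2) = 1 + (-0.96)(-2) + (0)(-2)^2 + (0.365)(-2)^3
  = 1 + (1.92) + (0) + (-2.92) = 0.  So z_0 = -2 is a root, |z_0| = 2.
Divide out the factor (1 + 0.5 z) = (1 - z/z0) (since 1/z0 = -0.5):
  P(z) = (1 + 0.5 z)(1 + (-1.46) z + (0.73) z^2)
  [check: z-coef -1.46 - (-0.5) = -0.96; z^2-coef 0.73 - (-0.5)(-1.46) = 0; z^3-coef -(-0.5)(0.73) = 0.365.]
Remaining roots from the quadratic factor 1 + (-1.46) z + (0.73) z^2:
  Set 1 + (-1.46) z + (0.73) z^2 = 0, i.e. a z^2 + b z + c = 0 with a = 0.73, b = -1.46, c = 1.
  Discriminant D = b^2 - 4ac = (-1.46)^2 - 4*(0.73)*1 = 2.1316 - (2.92) = -0.7884.
  D < 0, so the roots are the complex-conjugate pair z = (-b +/- i sqrt(-D)) / (2a) = 1 +/- 0.6082i.
  For a conjugate pair |z|^2 = z * conj(z) = (product of roots) = c/a = 1/(0.73) = 1.369863, so |z| = sqrt(1.369863) = 1.1704 for both roots.
Moduli of all roots: 2.0000, 1.1704, 1.1704.
All moduli strictly greater than 1? Yes.
Verdict: Invertible.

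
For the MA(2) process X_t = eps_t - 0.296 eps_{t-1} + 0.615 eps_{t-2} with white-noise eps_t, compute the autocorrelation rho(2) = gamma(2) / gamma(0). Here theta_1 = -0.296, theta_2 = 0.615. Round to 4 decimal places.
\rho(2) = 0.4196

For an MA(q) process with theta_0 = 1, the autocovariance is
  gamma(k) = sigma^2 * sum_{i=0..q-k} theta_i * theta_{i+k},
and rho(k) = gamma(k) / gamma(0). Sigma^2 cancels.
  numerator   = (1)*(0.615) = 0.615.
  denominator = (1)^2 + (-0.296)^2 + (0.615)^2 = 1.465841.
  rho(2) = 0.615 / 1.465841 = 0.4196.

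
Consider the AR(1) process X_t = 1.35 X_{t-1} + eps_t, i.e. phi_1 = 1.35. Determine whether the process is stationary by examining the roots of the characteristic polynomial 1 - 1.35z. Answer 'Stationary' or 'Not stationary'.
\text{Not stationary}

The AR(p) characteristic polynomial is P(z) = 1 - 1.35z.
Stationarity requires all roots to lie outside the unit circle, i.e. |z| > 1 for every root.
This is linear in z: 1 + (-1.35) z = 0  =>  z = -1/(-1.35) = 0.740741,  |z| = 0.740741.
Moduli of all roots: 0.7407.
All moduli strictly greater than 1? No.
Verdict: Not stationary.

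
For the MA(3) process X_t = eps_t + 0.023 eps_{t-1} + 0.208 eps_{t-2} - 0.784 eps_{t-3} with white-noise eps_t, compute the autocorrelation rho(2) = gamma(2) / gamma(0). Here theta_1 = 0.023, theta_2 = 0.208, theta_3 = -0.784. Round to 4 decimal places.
\rho(2) = 0.1145

For an MA(q) process with theta_0 = 1, the autocovariance is
  gamma(k) = sigma^2 * sum_{i=0..q-k} theta_i * theta_{i+k},
and rho(k) = gamma(k) / gamma(0). Sigma^2 cancels.
  numerator   = (1)*(0.208) + (0.023)*(-0.784) = 0.189968.
  denominator = (1)^2 + (0.023)^2 + (0.208)^2 + (-0.784)^2 = 1.658449.
  rho(2) = 0.189968 / 1.658449 = 0.1145.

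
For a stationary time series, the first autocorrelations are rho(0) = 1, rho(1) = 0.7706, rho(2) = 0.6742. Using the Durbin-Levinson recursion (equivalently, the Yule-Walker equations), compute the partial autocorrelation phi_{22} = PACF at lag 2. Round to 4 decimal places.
\phi_{22} = 0.1979

The PACF at lag k is phi_{kk}, the last component of the solution
to the Yule-Walker system G_k phi = r_k where
  (G_k)_{ij} = rho(|i - j|), (r_k)_i = rho(i), i,j = 1..k.
Equivalently, Durbin-Levinson gives phi_{kk} iteratively:
  phi_{11} = rho(1)
  phi_{kk} = [rho(k) - sum_{j=1..k-1} phi_{k-1,j} rho(k-j)]
            / [1 - sum_{j=1..k-1} phi_{k-1,j} rho(j)],
  phi_{k,j} = phi_{k-1,j} - phi_{kk} phi_{k-1,k-j},  j = 1..k-1.
Step k = 1:
  phi_11 = rho(1) = 0.7706.
Step k = 2:
  phi_22 = [rho(2) - phi_11 rho(1)] / [1 - phi_11 rho(1)] = [0.6742 - (0.7706)(0.7706)] / [1 - (0.7706)(0.7706)]
         = 0.08037564 / 0.40617564 = 0.1979.
Therefore phi_{22} = 0.1979.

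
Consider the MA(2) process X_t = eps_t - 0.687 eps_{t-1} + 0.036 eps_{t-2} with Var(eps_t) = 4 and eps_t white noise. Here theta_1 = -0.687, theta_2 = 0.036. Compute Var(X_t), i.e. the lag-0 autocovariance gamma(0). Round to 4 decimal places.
\gamma(0) = 5.8931

For an MA(q) process X_t = eps_t + sum_i theta_i eps_{t-i} with
Var(eps_t) = sigma^2, the variance is
  gamma(0) = sigma^2 * (1 + sum_i theta_i^2).
  sum_i theta_i^2 = (-0.687)^2 + (0.036)^2 = 0.471969 + 0.001296 = 0.473265.
  gamma(0) = 4 * (1 + 0.473265) = 4 * 1.473265 = 5.89306, which rounds to 5.8931.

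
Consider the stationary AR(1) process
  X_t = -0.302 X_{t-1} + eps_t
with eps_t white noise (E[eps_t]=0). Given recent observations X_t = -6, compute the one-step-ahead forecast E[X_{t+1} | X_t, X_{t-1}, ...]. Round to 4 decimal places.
E[X_{t+1} \mid \mathcal F_t] = 1.8120

For an AR(p) model X_t = c + sum_i phi_i X_{t-i} + eps_t, the
one-step-ahead conditional mean is
  E[X_{t+1} | X_t, ...] = c + sum_i phi_i X_{t+1-i}.
Substitute known values:
  E[X_{t+1} | ...] = (-0.302) * (-6)
                   = 1.8120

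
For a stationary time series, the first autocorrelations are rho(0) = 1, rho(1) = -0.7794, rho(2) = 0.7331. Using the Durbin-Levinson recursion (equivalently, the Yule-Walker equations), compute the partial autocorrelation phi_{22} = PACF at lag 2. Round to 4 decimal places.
\phi_{22} = 0.3201

The PACF at lag k is phi_{kk}, the last component of the solution
to the Yule-Walker system G_k phi = r_k where
  (G_k)_{ij} = rho(|i - j|), (r_k)_i = rho(i), i,j = 1..k.
Equivalently, Durbin-Levinson gives phi_{kk} iteratively:
  phi_{11} = rho(1)
  phi_{kk} = [rho(k) - sum_{j=1..k-1} phi_{k-1,j} rho(k-j)]
            / [1 - sum_{j=1..k-1} phi_{k-1,j} rho(j)],
  phi_{k,j} = phi_{k-1,j} - phi_{kk} phi_{k-1,k-j},  j = 1..k-1.
Step k = 1:
  phi_11 = rho(1) = -0.7794.
Step k = 2:
  phi_22 = [rho(2) - phi_11 rho(1)] / [1 - phi_11 rho(1)] = [0.7331 - (-0.7794)(-0.7794)] / [1 - (-0.7794)(-0.7794)]
         = 0.12563564 / 0.39253564 = 0.3201.
Therefore phi_{22} = 0.3201.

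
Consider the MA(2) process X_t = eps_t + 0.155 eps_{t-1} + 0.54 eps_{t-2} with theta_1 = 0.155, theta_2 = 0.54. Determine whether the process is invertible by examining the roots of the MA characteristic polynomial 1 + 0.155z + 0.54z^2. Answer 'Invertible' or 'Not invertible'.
\text{Invertible}

The MA(q) characteristic polynomial is P(z) = 1 + 0.155z + 0.54z^2.
Invertibility requires all roots to lie outside the unit circle, i.e. |z| > 1 for every root.
Set 1 + (0.155) z + (0.54) z^2 = 0, i.e. a z^2 + b z + c = 0 with a = 0.54, b = 0.155, c = 1.
Discriminant D = b^2 - 4ac = (0.155)^2 - 4*(0.54)*1 = 0.024025 - (2.16) = -2.135975.
D < 0, so the roots are the complex-conjugate pair z = (-b +/- i sqrt(-D)) / (2a) = -0.1435 +/- 1.3532i.
For a conjugate pair |z|^2 = z * conj(z) = (product of roots) = c/a = 1/(0.54) = 1.851852, so |z| = sqrt(1.851852) = 1.3608 for both roots.
Moduli of all roots: 1.3608, 1.3608.
All moduli strictly greater than 1? Yes.
Verdict: Invertible.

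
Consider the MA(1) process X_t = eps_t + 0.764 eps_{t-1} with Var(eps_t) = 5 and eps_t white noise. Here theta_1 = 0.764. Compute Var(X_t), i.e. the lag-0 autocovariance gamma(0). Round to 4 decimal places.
\gamma(0) = 7.9185

For an MA(q) process X_t = eps_t + sum_i theta_i eps_{t-i} with
Var(eps_t) = sigma^2, the variance is
  gamma(0) = sigma^2 * (1 + sum_i theta_i^2).
  sum_i theta_i^2 = (0.764)^2 = 0.583696.
  gamma(0) = 5 * (1 + 0.583696) = 5 * 1.583696 = 7.91848, which rounds to 7.9185.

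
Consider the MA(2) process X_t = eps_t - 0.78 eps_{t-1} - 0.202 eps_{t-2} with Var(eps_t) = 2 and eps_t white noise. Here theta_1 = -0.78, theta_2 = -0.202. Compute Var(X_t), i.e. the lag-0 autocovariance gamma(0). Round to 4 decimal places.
\gamma(0) = 3.2984

For an MA(q) process X_t = eps_t + sum_i theta_i eps_{t-i} with
Var(eps_t) = sigma^2, the variance is
  gamma(0) = sigma^2 * (1 + sum_i theta_i^2).
  sum_i theta_i^2 = (-0.78)^2 + (-0.202)^2 = 0.6084 + 0.040804 = 0.649204.
  gamma(0) = 2 * (1 + 0.649204) = 2 * 1.649204 = 3.298408, which rounds to 3.2984.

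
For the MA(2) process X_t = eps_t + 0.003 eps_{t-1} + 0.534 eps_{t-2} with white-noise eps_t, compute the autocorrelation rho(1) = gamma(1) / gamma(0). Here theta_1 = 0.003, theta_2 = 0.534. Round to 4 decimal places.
\rho(1) = 0.0036

For an MA(q) process with theta_0 = 1, the autocovariance is
  gamma(k) = sigma^2 * sum_{i=0..q-k} theta_i * theta_{i+k},
and rho(k) = gamma(k) / gamma(0). Sigma^2 cancels.
  numerator   = (1)*(0.003) + (0.003)*(0.534) = 0.004602.
  denominator = (1)^2 + (0.003)^2 + (0.534)^2 = 1.285165.
  rho(1) = 0.004602 / 1.285165 = 0.0036.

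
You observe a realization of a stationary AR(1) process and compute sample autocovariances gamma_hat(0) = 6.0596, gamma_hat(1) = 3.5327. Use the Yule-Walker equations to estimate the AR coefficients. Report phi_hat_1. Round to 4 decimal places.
\hat\phi_{1} = 0.5830

The Yule-Walker equations for an AR(p) process read, in matrix form,
  Gamma_p phi = r_p,   with   (Gamma_p)_{ij} = gamma(|i - j|),
                       (r_p)_i = gamma(i),   i,j = 1..p.
Substitute the sample gammas (Toeplitz matrix and right-hand side of size 1):
  Gamma_p = [[6.0596]]
  r_p     = [3.5327]
With p = 1 this is the single equation gamma(0) phi_1 = gamma(1):
  phi_hat_1 = gamma(1) / gamma(0) = 3.5327 / 6.0596 = 0.5830.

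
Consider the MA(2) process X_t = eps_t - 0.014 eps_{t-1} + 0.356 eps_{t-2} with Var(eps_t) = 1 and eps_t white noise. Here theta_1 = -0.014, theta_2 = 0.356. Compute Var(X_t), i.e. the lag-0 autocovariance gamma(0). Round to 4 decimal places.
\gamma(0) = 1.1269

For an MA(q) process X_t = eps_t + sum_i theta_i eps_{t-i} with
Var(eps_t) = sigma^2, the variance is
  gamma(0) = sigma^2 * (1 + sum_i theta_i^2).
  sum_i theta_i^2 = (-0.014)^2 + (0.356)^2 = 0.000196 + 0.126736 = 0.126932.
  gamma(0) = 1 * (1 + 0.126932) = 1 * 1.126932 = 1.126932, which rounds to 1.1269.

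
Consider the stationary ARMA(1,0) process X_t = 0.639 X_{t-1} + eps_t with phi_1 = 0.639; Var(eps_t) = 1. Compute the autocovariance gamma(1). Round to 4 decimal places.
\gamma(1) = 1.0800

Multiply the model equation by X_{t-k} and take expectations. With theta_0 = psi_0 = 1 and psi_j the MA(infinity) weights, this gives
  gamma(k) - sum_i phi_i gamma(k-i) = c_k,
  c_k = sigma^2 * sum_{j=k..q} theta_j psi_{j-k}   (c_k = 0 for k > q),
using gamma(-m) = gamma(m).
Pure AR (q = 0): c_0 = sigma^2 = 1, c_k = 0 for k >= 1.
Equations for k = 0 and k = 1 (AR order 1):
  gamma(0) = phi_1 gamma(1) + c_0
  gamma(1) = phi_1 gamma(0) + c_1
Substituting the second into the first: gamma(0) (1 - phi_1^2) = c_0 + phi_1 c_1, so
  gamma(0) = c_0 / (1 - phi_1^2) = 1 / (1 - (0.639)^2) = 1 / 0.591679 = 1.690106.
  gamma(1) = phi_1 gamma(0) = (0.639)(1.690106) = 1.079977.
Therefore gamma(1) = 1.0800 (to 4 decimal places).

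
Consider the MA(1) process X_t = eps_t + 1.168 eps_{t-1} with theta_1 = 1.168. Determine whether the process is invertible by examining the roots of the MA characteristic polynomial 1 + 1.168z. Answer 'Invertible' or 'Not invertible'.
\text{Not invertible}

The MA(q) characteristic polynomial is P(z) = 1 + 1.168z.
Invertibility requires all roots to lie outside the unit circle, i.e. |z| > 1 for every root.
This is linear in z: 1 + (1.168) z = 0  =>  z = -1/(1.168) = -0.856164,  |z| = 0.856164.
Moduli of all roots: 0.8562.
All moduli strictly greater than 1? No.
Verdict: Not invertible.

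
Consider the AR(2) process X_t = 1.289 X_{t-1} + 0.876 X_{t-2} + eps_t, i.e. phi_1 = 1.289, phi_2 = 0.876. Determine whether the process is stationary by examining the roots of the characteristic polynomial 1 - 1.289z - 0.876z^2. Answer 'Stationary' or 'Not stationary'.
\text{Not stationary}

The AR(p) characteristic polynomial is P(z) = 1 - 1.289z - 0.876z^2.
Stationarity requires all roots to lie outside the unit circle, i.e. |z| > 1 for every root.
Set 1 + (-1.289) z + (-0.876) z^2 = 0, i.e. a z^2 + b z + c = 0 with a = -0.876, b = -1.289, c = 1.
Discriminant D = b^2 - 4ac = (-1.289)^2 - 4*(-0.876)*1 = 1.661521 - (-3.504) = 5.165521.
D >= 0, so the roots are real: z = (-b +/- sqrt(D)) / (2a) = (1.289 +/- 2.272778) / (-1.752).
  z_1 = (1.289 + 2.272778) / (-1.752) = -2.033,   |z_1| = 2.033.
  z_2 = (1.289 - 2.272778) / (-1.752) = 0.5615,   |z_2| = 0.5615.
Moduli of all roots: 2.0330, 0.5615.
All moduli strictly greater than 1? No.
Verdict: Not stationary.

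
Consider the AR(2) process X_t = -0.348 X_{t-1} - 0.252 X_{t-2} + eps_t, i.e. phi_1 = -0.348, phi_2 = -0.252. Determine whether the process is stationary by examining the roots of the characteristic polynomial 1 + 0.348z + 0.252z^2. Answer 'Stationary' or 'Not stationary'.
\text{Stationary}

The AR(p) characteristic polynomial is P(z) = 1 + 0.348z + 0.252z^2.
Stationarity requires all roots to lie outside the unit circle, i.e. |z| > 1 for every root.
Set 1 + (0.348) z + (0.252) z^2 = 0, i.e. a z^2 + b z + c = 0 with a = 0.252, b = 0.348, c = 1.
Discriminant D = b^2 - 4ac = (0.348)^2 - 4*(0.252)*1 = 0.121104 - (1.008) = -0.886896.
D < 0, so the roots are the complex-conjugate pair z = (-b +/- i sqrt(-D)) / (2a) = -0.6905 +/- 1.8686i.
For a conjugate pair |z|^2 = z * conj(z) = (product of roots) = c/a = 1/(0.252) = 3.968254, so |z| = sqrt(3.968254) = 1.992 for both roots.
Moduli of all roots: 1.9920, 1.9920.
All moduli strictly greater than 1? Yes.
Verdict: Stationary.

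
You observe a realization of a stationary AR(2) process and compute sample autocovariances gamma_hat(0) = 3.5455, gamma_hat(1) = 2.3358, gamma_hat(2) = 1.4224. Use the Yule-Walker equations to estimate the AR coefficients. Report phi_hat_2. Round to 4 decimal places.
\hat\phi_{2} = -0.0580

The Yule-Walker equations for an AR(p) process read, in matrix form,
  Gamma_p phi = r_p,   with   (Gamma_p)_{ij} = gamma(|i - j|),
                       (r_p)_i = gamma(i),   i,j = 1..p.
Substitute the sample gammas (Toeplitz matrix and right-hand side of size 2):
  Gamma_p = [[3.5455, 2.3358], [2.3358, 3.5455]]
  r_p     = [2.3358, 1.4224]
Written out:
  3.5455 phi_1 + 2.3358 phi_2 = 2.3358
  2.3358 phi_1 + 3.5455 phi_2 = 1.4224
Solve by Cramer's rule:
  det = gamma(0)^2 - gamma(1)^2 = (3.5455)^2 - (2.3358)^2 = 12.57057025 - 5.45596164 = 7.11460861
  phi_hat_1 = [gamma(1) gamma(0) - gamma(1) gamma(2)] / det = [(2.3358)(3.5455) - (2.3358)(1.4224)] / 7.11460861 = 4.95913698 / 7.11460861 = 0.697
  phi_hat_2 = [gamma(0) gamma(2) - gamma(1)^2] / det = [(3.5455)(1.4224) - (2.3358)^2] / 7.11460861 = -0.41284244 / 7.11460861 = -0.058
So phi_hat = [0.6970, -0.0580].
Therefore phi_hat_2 = -0.0580.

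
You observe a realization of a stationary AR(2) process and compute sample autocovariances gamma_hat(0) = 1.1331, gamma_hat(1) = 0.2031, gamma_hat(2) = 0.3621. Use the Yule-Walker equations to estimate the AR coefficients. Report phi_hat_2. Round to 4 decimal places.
\hat\phi_{2} = 0.2970

The Yule-Walker equations for an AR(p) process read, in matrix form,
  Gamma_p phi = r_p,   with   (Gamma_p)_{ij} = gamma(|i - j|),
                       (r_p)_i = gamma(i),   i,j = 1..p.
Substitute the sample gammas (Toeplitz matrix and right-hand side of size 2):
  Gamma_p = [[1.1331, 0.2031], [0.2031, 1.1331]]
  r_p     = [0.2031, 0.3621]
Written out:
  1.1331 phi_1 + 0.2031 phi_2 = 0.2031
  0.2031 phi_1 + 1.1331 phi_2 = 0.3621
Solve by Cramer's rule:
  det = gamma(0)^2 - gamma(1)^2 = (1.1331)^2 - (0.2031)^2 = 1.28391561 - 0.04124961 = 1.242666
  phi_hat_1 = [gamma(1) gamma(0) - gamma(1) gamma(2)] / det = [(0.2031)(1.1331) - (0.2031)(0.3621)] / 1.242666 = 0.1565901 / 1.242666 = 0.126
  phi_hat_2 = [gamma(0) gamma(2) - gamma(1)^2] / det = [(1.1331)(0.3621) - (0.2031)^2] / 1.242666 = 0.3690459 / 1.242666 = 0.297
So phi_hat = [0.1260, 0.2970].
Therefore phi_hat_2 = 0.2970.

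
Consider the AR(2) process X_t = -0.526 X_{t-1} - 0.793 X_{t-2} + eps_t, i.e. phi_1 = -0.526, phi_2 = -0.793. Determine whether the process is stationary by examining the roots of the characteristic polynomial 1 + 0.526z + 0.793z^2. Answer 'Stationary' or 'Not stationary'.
\text{Stationary}

The AR(p) characteristic polynomial is P(z) = 1 + 0.526z + 0.793z^2.
Stationarity requires all roots to lie outside the unit circle, i.e. |z| > 1 for every root.
Set 1 + (0.526) z + (0.793) z^2 = 0, i.e. a z^2 + b z + c = 0 with a = 0.793, b = 0.526, c = 1.
Discriminant D = b^2 - 4ac = (0.526)^2 - 4*(0.793)*1 = 0.276676 - (3.172) = -2.895324.
D < 0, so the roots are the complex-conjugate pair z = (-b +/- i sqrt(-D)) / (2a) = -0.3317 +/- 1.0729i.
For a conjugate pair |z|^2 = z * conj(z) = (product of roots) = c/a = 1/(0.793) = 1.261034, so |z| = sqrt(1.261034) = 1.123 for both roots.
Moduli of all roots: 1.1230, 1.1230.
All moduli strictly greater than 1? Yes.
Verdict: Stationary.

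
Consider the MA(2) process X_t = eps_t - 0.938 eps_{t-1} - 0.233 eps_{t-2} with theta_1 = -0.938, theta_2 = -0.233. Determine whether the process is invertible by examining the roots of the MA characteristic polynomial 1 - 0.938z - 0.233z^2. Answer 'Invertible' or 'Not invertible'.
\text{Not invertible}

The MA(q) characteristic polynomial is P(z) = 1 - 0.938z - 0.233z^2.
Invertibility requires all roots to lie outside the unit circle, i.e. |z| > 1 for every root.
Set 1 + (-0.938) z + (-0.233) z^2 = 0, i.e. a z^2 + b z + c = 0 with a = -0.233, b = -0.938, c = 1.
Discriminant D = b^2 - 4ac = (-0.938)^2 - 4*(-0.233)*1 = 0.879844 - (-0.932) = 1.811844.
D >= 0, so the roots are real: z = (-b +/- sqrt(D)) / (2a) = (0.938 +/- 1.346048) / (-0.466).
  z_1 = (0.938 + 1.346048) / (-0.466) = -4.9014,   |z_1| = 4.9014.
  z_2 = (0.938 - 1.346048) / (-0.466) = 0.8756,   |z_2| = 0.8756.
Moduli of all roots: 4.9014, 0.8756.
All moduli strictly greater than 1? No.
Verdict: Not invertible.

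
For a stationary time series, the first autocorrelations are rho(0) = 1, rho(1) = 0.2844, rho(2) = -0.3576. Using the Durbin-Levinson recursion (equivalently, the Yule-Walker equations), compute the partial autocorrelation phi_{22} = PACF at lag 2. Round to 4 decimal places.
\phi_{22} = -0.4771

The PACF at lag k is phi_{kk}, the last component of the solution
to the Yule-Walker system G_k phi = r_k where
  (G_k)_{ij} = rho(|i - j|), (r_k)_i = rho(i), i,j = 1..k.
Equivalently, Durbin-Levinson gives phi_{kk} iteratively:
  phi_{11} = rho(1)
  phi_{kk} = [rho(k) - sum_{j=1..k-1} phi_{k-1,j} rho(k-j)]
            / [1 - sum_{j=1..k-1} phi_{k-1,j} rho(j)],
  phi_{k,j} = phi_{k-1,j} - phi_{kk} phi_{k-1,k-j},  j = 1..k-1.
Step k = 1:
  phi_11 = rho(1) = 0.2844.
Step k = 2:
  phi_22 = [rho(2) - phi_11 rho(1)] / [1 - phi_11 rho(1)] = [-0.3576 - (0.2844)(0.2844)] / [1 - (0.2844)(0.2844)]
         = -0.43848336 / 0.91911664 = -0.4771.
Therefore phi_{22} = -0.4771.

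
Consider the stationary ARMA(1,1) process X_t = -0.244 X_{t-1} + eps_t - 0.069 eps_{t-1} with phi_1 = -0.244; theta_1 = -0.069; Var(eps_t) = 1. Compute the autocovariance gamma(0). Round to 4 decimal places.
\gamma(0) = 1.1042

Multiply the model equation by X_{t-k} and take expectations. With theta_0 = psi_0 = 1 and psi_j the MA(infinity) weights, this gives
  gamma(k) - sum_i phi_i gamma(k-i) = c_k,
  c_k = sigma^2 * sum_{j=k..q} theta_j psi_{j-k}   (c_k = 0 for k > q),
using gamma(-m) = gamma(m).
psi-weights needed (psi_j = theta_j + sum_i phi_i psi_{j-i}):
  psi_1 = theta_1 + phi_1 = -0.069 + (-0.244) = -0.313
Right-hand sides:
  c_0 = sigma^2 (1 + theta_1 psi_1) = 1 * (1 + (-0.069)(-0.313)) = 1 * 1.021597 = 1.021597
  c_1 = sigma^2 theta_1 = 1 * (-0.069) = -0.069
  c_2 = 0
Equations for k = 0 and k = 1 (AR order 1):
  gamma(0) = phi_1 gamma(1) + c_0
  gamma(1) = phi_1 gamma(0) + c_1
Substituting the second into the first: gamma(0) (1 - phi_1^2) = c_0 + phi_1 c_1, so
  gamma(0) = (c_0 + phi_1 c_1) / (1 - phi_1^2) = (1.021597 + (-0.244)(-0.069)) / (1 - (-0.244)^2) = 1.038433 / 0.940464 = 1.104171.
Therefore gamma(0) = 1.1042 (to 4 decimal places).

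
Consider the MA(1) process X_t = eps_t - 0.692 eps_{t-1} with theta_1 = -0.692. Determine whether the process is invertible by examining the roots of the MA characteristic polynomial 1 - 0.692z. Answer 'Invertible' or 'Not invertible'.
\text{Invertible}

The MA(q) characteristic polynomial is P(z) = 1 - 0.692z.
Invertibility requires all roots to lie outside the unit circle, i.e. |z| > 1 for every root.
This is linear in z: 1 + (-0.692) z = 0  =>  z = -1/(-0.692) = 1.445087,  |z| = 1.445087.
Moduli of all roots: 1.4451.
All moduli strictly greater than 1? Yes.
Verdict: Invertible.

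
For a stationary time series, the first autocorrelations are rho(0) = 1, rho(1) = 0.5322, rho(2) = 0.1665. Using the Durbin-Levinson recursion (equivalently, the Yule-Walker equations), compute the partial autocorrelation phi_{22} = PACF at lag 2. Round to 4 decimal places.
\phi_{22} = -0.1629

The PACF at lag k is phi_{kk}, the last component of the solution
to the Yule-Walker system G_k phi = r_k where
  (G_k)_{ij} = rho(|i - j|), (r_k)_i = rho(i), i,j = 1..k.
Equivalently, Durbin-Levinson gives phi_{kk} iteratively:
  phi_{11} = rho(1)
  phi_{kk} = [rho(k) - sum_{j=1..k-1} phi_{k-1,j} rho(k-j)]
            / [1 - sum_{j=1..k-1} phi_{k-1,j} rho(j)],
  phi_{k,j} = phi_{k-1,j} - phi_{kk} phi_{k-1,k-j},  j = 1..k-1.
Step k = 1:
  phi_11 = rho(1) = 0.5322.
Step k = 2:
  phi_22 = [rho(2) - phi_11 rho(1)] / [1 - phi_11 rho(1)] = [0.1665 - (0.5322)(0.5322)] / [1 - (0.5322)(0.5322)]
         = -0.11673684 / 0.71676316 = -0.1629.
Therefore phi_{22} = -0.1629.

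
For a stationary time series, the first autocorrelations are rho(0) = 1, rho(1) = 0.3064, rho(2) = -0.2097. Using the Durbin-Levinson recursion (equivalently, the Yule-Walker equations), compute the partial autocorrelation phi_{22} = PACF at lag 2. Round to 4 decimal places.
\phi_{22} = -0.3350

The PACF at lag k is phi_{kk}, the last component of the solution
to the Yule-Walker system G_k phi = r_k where
  (G_k)_{ij} = rho(|i - j|), (r_k)_i = rho(i), i,j = 1..k.
Equivalently, Durbin-Levinson gives phi_{kk} iteratively:
  phi_{11} = rho(1)
  phi_{kk} = [rho(k) - sum_{j=1..k-1} phi_{k-1,j} rho(k-j)]
            / [1 - sum_{j=1..k-1} phi_{k-1,j} rho(j)],
  phi_{k,j} = phi_{k-1,j} - phi_{kk} phi_{k-1,k-j},  j = 1..k-1.
Step k = 1:
  phi_11 = rho(1) = 0.3064.
Step k = 2:
  phi_22 = [rho(2) - phi_11 rho(1)] / [1 - phi_11 rho(1)] = [-0.2097 - (0.3064)(0.3064)] / [1 - (0.3064)(0.3064)]
         = -0.30358096 / 0.90611904 = -0.335.
Therefore phi_{22} = -0.3350.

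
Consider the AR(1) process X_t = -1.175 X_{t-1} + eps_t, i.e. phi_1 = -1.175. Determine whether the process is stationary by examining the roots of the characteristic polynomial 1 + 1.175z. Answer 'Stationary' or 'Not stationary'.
\text{Not stationary}

The AR(p) characteristic polynomial is P(z) = 1 + 1.175z.
Stationarity requires all roots to lie outside the unit circle, i.e. |z| > 1 for every root.
This is linear in z: 1 + (1.175) z = 0  =>  z = -1/(1.175) = -0.851064,  |z| = 0.851064.
Moduli of all roots: 0.8511.
All moduli strictly greater than 1? No.
Verdict: Not stationary.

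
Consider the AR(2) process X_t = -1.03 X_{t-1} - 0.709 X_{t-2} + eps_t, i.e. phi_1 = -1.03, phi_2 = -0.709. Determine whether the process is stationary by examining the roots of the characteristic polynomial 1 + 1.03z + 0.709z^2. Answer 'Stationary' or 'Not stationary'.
\text{Stationary}

The AR(p) characteristic polynomial is P(z) = 1 + 1.03z + 0.709z^2.
Stationarity requires all roots to lie outside the unit circle, i.e. |z| > 1 for every root.
Set 1 + (1.03) z + (0.709) z^2 = 0, i.e. a z^2 + b z + c = 0 with a = 0.709, b = 1.03, c = 1.
Discriminant D = b^2 - 4ac = (1.03)^2 - 4*(0.709)*1 = 1.0609 - (2.836) = -1.7751.
D < 0, so the roots are the complex-conjugate pair z = (-b +/- i sqrt(-D)) / (2a) = -0.7264 +/- 0.9396i.
For a conjugate pair |z|^2 = z * conj(z) = (product of roots) = c/a = 1/(0.709) = 1.410437, so |z| = sqrt(1.410437) = 1.1876 for both roots.
Moduli of all roots: 1.1876, 1.1876.
All moduli strictly greater than 1? Yes.
Verdict: Stationary.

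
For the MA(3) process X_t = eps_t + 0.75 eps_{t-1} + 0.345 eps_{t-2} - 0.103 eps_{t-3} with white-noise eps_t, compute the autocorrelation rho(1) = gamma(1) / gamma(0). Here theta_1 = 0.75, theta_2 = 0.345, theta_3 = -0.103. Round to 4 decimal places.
\rho(1) = 0.5751

For an MA(q) process with theta_0 = 1, the autocovariance is
  gamma(k) = sigma^2 * sum_{i=0..q-k} theta_i * theta_{i+k},
and rho(k) = gamma(k) / gamma(0). Sigma^2 cancels.
  numerator   = (1)*(0.75) + (0.75)*(0.345) + (0.345)*(-0.103) = 0.973215.
  denominator = (1)^2 + (0.75)^2 + (0.345)^2 + (-0.103)^2 = 1.692134.
  rho(1) = 0.973215 / 1.692134 = 0.5751.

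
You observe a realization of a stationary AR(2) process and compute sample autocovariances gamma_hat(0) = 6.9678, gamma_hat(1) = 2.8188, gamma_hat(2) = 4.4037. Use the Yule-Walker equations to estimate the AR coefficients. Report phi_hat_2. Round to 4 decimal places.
\hat\phi_{2} = 0.5600

The Yule-Walker equations for an AR(p) process read, in matrix form,
  Gamma_p phi = r_p,   with   (Gamma_p)_{ij} = gamma(|i - j|),
                       (r_p)_i = gamma(i),   i,j = 1..p.
Substitute the sample gammas (Toeplitz matrix and right-hand side of size 2):
  Gamma_p = [[6.9678, 2.8188], [2.8188, 6.9678]]
  r_p     = [2.8188, 4.4037]
Written out:
  6.9678 phi_1 + 2.8188 phi_2 = 2.8188
  2.8188 phi_1 + 6.9678 phi_2 = 4.4037
Solve by Cramer's rule:
  det = gamma(0)^2 - gamma(1)^2 = (6.9678)^2 - (2.8188)^2 = 48.55023684 - 7.94563344 = 40.6046034
  phi_hat_1 = [gamma(1) gamma(0) - gamma(1) gamma(2)] / det = [(2.8188)(6.9678) - (2.8188)(4.4037)] / 40.6046034 = 7.22768508 / 40.6046034 = 0.178
  phi_hat_2 = [gamma(0) gamma(2) - gamma(1)^2] / det = [(6.9678)(4.4037) - (2.8188)^2] / 40.6046034 = 22.73846742 / 40.6046034 = 0.56
So phi_hat = [0.1780, 0.5600].
Therefore phi_hat_2 = 0.5600.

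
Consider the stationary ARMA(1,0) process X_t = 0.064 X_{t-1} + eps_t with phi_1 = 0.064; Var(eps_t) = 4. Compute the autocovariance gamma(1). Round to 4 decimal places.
\gamma(1) = 0.2571

Multiply the model equation by X_{t-k} and take expectations. With theta_0 = psi_0 = 1 and psi_j the MA(infinity) weights, this gives
  gamma(k) - sum_i phi_i gamma(k-i) = c_k,
  c_k = sigma^2 * sum_{j=k..q} theta_j psi_{j-k}   (c_k = 0 for k > q),
using gamma(-m) = gamma(m).
Pure AR (q = 0): c_0 = sigma^2 = 4, c_k = 0 for k >= 1.
Equations for k = 0 and k = 1 (AR order 1):
  gamma(0) = phi_1 gamma(1) + c_0
  gamma(1) = phi_1 gamma(0) + c_1
Substituting the second into the first: gamma(0) (1 - phi_1^2) = c_0 + phi_1 c_1, so
  gamma(0) = c_0 / (1 - phi_1^2) = 4 / (1 - (0.064)^2) = 4 / 0.995904 = 4.016451.
  gamma(1) = phi_1 gamma(0) = (0.064)(4.016451) = 0.257053.
Therefore gamma(1) = 0.2571 (to 4 decimal places).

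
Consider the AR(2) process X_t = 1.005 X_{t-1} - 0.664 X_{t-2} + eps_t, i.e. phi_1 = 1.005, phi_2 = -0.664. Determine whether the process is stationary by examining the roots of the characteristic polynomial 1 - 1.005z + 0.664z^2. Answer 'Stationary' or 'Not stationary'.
\text{Stationary}

The AR(p) characteristic polynomial is P(z) = 1 - 1.005z + 0.664z^2.
Stationarity requires all roots to lie outside the unit circle, i.e. |z| > 1 for every root.
Set 1 + (-1.005) z + (0.664) z^2 = 0, i.e. a z^2 + b z + c = 0 with a = 0.664, b = -1.005, c = 1.
Discriminant D = b^2 - 4ac = (-1.005)^2 - 4*(0.664)*1 = 1.010025 - (2.656) = -1.645975.
D < 0, so the roots are the complex-conjugate pair z = (-b +/- i sqrt(-D)) / (2a) = 0.7568 +/- 0.9661i.
For a conjugate pair |z|^2 = z * conj(z) = (product of roots) = c/a = 1/(0.664) = 1.506024, so |z| = sqrt(1.506024) = 1.2272 for both roots.
Moduli of all roots: 1.2272, 1.2272.
All moduli strictly greater than 1? Yes.
Verdict: Stationary.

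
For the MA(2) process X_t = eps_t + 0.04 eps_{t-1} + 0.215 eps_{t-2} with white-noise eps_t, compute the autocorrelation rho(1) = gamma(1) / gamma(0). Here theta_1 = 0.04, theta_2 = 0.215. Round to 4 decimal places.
\rho(1) = 0.0464

For an MA(q) process with theta_0 = 1, the autocovariance is
  gamma(k) = sigma^2 * sum_{i=0..q-k} theta_i * theta_{i+k},
and rho(k) = gamma(k) / gamma(0). Sigma^2 cancels.
  numerator   = (1)*(0.04) + (0.04)*(0.215) = 0.0486.
  denominator = (1)^2 + (0.04)^2 + (0.215)^2 = 1.047825.
  rho(1) = 0.0486 / 1.047825 = 0.0464.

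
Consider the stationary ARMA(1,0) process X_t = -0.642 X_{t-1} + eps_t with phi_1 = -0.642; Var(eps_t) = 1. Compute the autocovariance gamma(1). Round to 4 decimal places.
\gamma(1) = -1.0921

Multiply the model equation by X_{t-k} and take expectations. With theta_0 = psi_0 = 1 and psi_j the MA(infinity) weights, this gives
  gamma(k) - sum_i phi_i gamma(k-i) = c_k,
  c_k = sigma^2 * sum_{j=k..q} theta_j psi_{j-k}   (c_k = 0 for k > q),
using gamma(-m) = gamma(m).
Pure AR (q = 0): c_0 = sigma^2 = 1, c_k = 0 for k >= 1.
Equations for k = 0 and k = 1 (AR order 1):
  gamma(0) = phi_1 gamma(1) + c_0
  gamma(1) = phi_1 gamma(0) + c_1
Substituting the second into the first: gamma(0) (1 - phi_1^2) = c_0 + phi_1 c_1, so
  gamma(0) = c_0 / (1 - phi_1^2) = 1 / (1 - (-0.642)^2) = 1 / 0.587836 = 1.701155.
  gamma(1) = phi_1 gamma(0) = (-0.642)(1.701155) = -1.092141.
Therefore gamma(1) = -1.0921 (to 4 decimal places).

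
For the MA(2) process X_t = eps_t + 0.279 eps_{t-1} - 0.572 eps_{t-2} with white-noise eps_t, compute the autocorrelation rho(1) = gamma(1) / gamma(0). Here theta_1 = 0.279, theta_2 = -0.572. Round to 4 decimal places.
\rho(1) = 0.0850

For an MA(q) process with theta_0 = 1, the autocovariance is
  gamma(k) = sigma^2 * sum_{i=0..q-k} theta_i * theta_{i+k},
and rho(k) = gamma(k) / gamma(0). Sigma^2 cancels.
  numerator   = (1)*(0.279) + (0.279)*(-0.572) = 0.119412.
  denominator = (1)^2 + (0.279)^2 + (-0.572)^2 = 1.405025.
  rho(1) = 0.119412 / 1.405025 = 0.0850.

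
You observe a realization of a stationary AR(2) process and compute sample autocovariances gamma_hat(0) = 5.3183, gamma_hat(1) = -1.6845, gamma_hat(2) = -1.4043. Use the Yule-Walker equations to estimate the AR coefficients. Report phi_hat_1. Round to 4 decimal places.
\hat\phi_{1} = -0.4450

The Yule-Walker equations for an AR(p) process read, in matrix form,
  Gamma_p phi = r_p,   with   (Gamma_p)_{ij} = gamma(|i - j|),
                       (r_p)_i = gamma(i),   i,j = 1..p.
Substitute the sample gammas (Toeplitz matrix and right-hand side of size 2):
  Gamma_p = [[5.3183, -1.6845], [-1.6845, 5.3183]]
  r_p     = [-1.6845, -1.4043]
Written out:
  5.3183 phi_1 - 1.6845 phi_2 = -1.6845
  -1.6845 phi_1 + 5.3183 phi_2 = -1.4043
Solve by Cramer's rule:
  det = gamma(0)^2 - gamma(1)^2 = (5.3183)^2 - (-1.6845)^2 = 28.28431489 - 2.83754025 = 25.44677464
  phi_hat_1 = [gamma(1) gamma(0) - gamma(1) gamma(2)] / det = [(-1.6845)(5.3183) - (-1.6845)(-1.4043)] / 25.44677464 = -11.3242197 / 25.44677464 = -0.445
  phi_hat_2 = [gamma(0) gamma(2) - gamma(1)^2] / det = [(5.3183)(-1.4043) - (-1.6845)^2] / 25.44677464 = -10.30602894 / 25.44677464 = -0.405
So phi_hat = [-0.4450, -0.4050].
Therefore phi_hat_1 = -0.4450.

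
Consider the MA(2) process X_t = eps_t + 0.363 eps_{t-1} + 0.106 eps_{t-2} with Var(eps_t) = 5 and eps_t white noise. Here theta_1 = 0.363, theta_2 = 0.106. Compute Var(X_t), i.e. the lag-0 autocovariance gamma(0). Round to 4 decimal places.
\gamma(0) = 5.7150

For an MA(q) process X_t = eps_t + sum_i theta_i eps_{t-i} with
Var(eps_t) = sigma^2, the variance is
  gamma(0) = sigma^2 * (1 + sum_i theta_i^2).
  sum_i theta_i^2 = (0.363)^2 + (0.106)^2 = 0.131769 + 0.011236 = 0.143005.
  gamma(0) = 5 * (1 + 0.143005) = 5 * 1.143005 = 5.715025, which rounds to 5.7150.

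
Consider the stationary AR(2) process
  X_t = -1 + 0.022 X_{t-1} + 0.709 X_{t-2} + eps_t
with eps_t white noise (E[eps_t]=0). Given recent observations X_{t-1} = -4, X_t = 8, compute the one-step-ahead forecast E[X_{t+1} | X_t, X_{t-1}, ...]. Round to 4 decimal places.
E[X_{t+1} \mid \mathcal F_t] = -3.6600

For an AR(p) model X_t = c + sum_i phi_i X_{t-i} + eps_t, the
one-step-ahead conditional mean is
  E[X_{t+1} | X_t, ...] = c + sum_i phi_i X_{t+1-i}.
Substitute known values:
  E[X_{t+1} | ...] = -1 + (0.022) * (8) + (0.709) * (-4)
                   = -3.6600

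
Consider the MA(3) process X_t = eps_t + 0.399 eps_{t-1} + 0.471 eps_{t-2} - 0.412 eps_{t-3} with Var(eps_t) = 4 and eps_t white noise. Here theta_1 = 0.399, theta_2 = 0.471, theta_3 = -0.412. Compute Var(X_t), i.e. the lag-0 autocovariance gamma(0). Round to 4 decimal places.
\gamma(0) = 6.2031

For an MA(q) process X_t = eps_t + sum_i theta_i eps_{t-i} with
Var(eps_t) = sigma^2, the variance is
  gamma(0) = sigma^2 * (1 + sum_i theta_i^2).
  sum_i theta_i^2 = (0.399)^2 + (0.471)^2 + (-0.412)^2 = 0.159201 + 0.221841 + 0.169744 = 0.550786.
  gamma(0) = 4 * (1 + 0.550786) = 4 * 1.550786 = 6.203144, which rounds to 6.2031.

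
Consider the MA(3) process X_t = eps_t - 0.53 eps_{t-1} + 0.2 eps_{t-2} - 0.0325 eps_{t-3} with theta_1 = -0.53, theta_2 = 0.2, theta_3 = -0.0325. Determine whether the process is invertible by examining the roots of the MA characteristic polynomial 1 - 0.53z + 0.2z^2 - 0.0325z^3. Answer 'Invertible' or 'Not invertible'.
\text{Invertible}

The MA(q) characteristic polynomial is P(z) = 1 - 0.53z + 0.2z^2 - 0.0325z^3.
Invertibility requires all roots to lie outside the unit circle, i.e. |z| > 1 for every root.
Degree 3: look for a simple real root z0 first, then factor out (1 - z/z0) and solve the remaining quadratic.
Testing z0 = 4: P(4) = 1 + (-0.53)(4) + (0.2)(4)^2 + (-0.0325)(4)^3
  = 1 + (-2.12) + (3.2) + (-2.08) = 0.  So z_0 = 4 is a root, |z_0| = 4.
Divide out the factor (1 - 0.25 z) = (1 - z/z0) (since 1/z0 = 0.25):
  P(z) = (1 - 0.25 z)(1 + (-0.28) z + (0.13) z^2)
  [check: z-coef -0.28 - (0.25) = -0.53; z^2-coef 0.13 - (0.25)(-0.28) = 0.2; z^3-coef -(0.25)(0.13) = -0.0325.]
Remaining roots from the quadratic factor 1 + (-0.28) z + (0.13) z^2:
  Set 1 + (-0.28) z + (0.13) z^2 = 0, i.e. a z^2 + b z + c = 0 with a = 0.13, b = -0.28, c = 1.
  Discriminant D = b^2 - 4ac = (-0.28)^2 - 4*(0.13)*1 = 0.0784 - (0.52) = -0.4416.
  D < 0, so the roots are the complex-conjugate pair z = (-b +/- i sqrt(-D)) / (2a) = 1.0769 +/- 2.5559i.
  For a conjugate pair |z|^2 = z * conj(z) = (product of roots) = c/a = 1/(0.13) = 7.692308, so |z| = sqrt(7.692308) = 2.7735 for both roots.
Moduli of all roots: 4.0000, 2.7735, 2.7735.
All moduli strictly greater than 1? Yes.
Verdict: Invertible.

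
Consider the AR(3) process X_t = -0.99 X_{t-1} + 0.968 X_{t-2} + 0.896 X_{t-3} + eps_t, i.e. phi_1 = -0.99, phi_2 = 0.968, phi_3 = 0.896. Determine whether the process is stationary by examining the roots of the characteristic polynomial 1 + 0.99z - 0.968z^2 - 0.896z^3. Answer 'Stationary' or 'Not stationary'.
\text{Not stationary}

The AR(p) characteristic polynomial is P(z) = 1 + 0.99z - 0.968z^2 - 0.896z^3.
Stationarity requires all roots to lie outside the unit circle, i.e. |z| > 1 for every root.
Degree 3: look for a simple real root z0 first, then factor out (1 - z/z0) and solve the remaining quadratic.
Testing z0 = -1.25: P(-1.25) = 1 + (0.99)(-1.25) + (-0.968)(-1.25)^2 + (-0.896)(-1.25)^3
  = 1 + (-1.2375) + (-1.5125) + (1.75) = 0.  So z_0 = -1.25 is a root, |z_0| = 1.25.
Divide out the factor (1 + 0.8 z) = (1 - z/z0) (since 1/z0 = -0.8):
  P(z) = (1 + 0.8 z)(1 + (0.19) z + (-1.12) z^2)
  [check: z-coef 0.19 - (-0.8) = 0.99; z^2-coef -1.12 - (-0.8)(0.19) = -0.968; z^3-coef -(-0.8)(-1.12) = -0.896.]
Remaining roots from the quadratic factor 1 + (0.19) z + (-1.12) z^2:
  Set 1 + (0.19) z + (-1.12) z^2 = 0, i.e. a z^2 + b z + c = 0 with a = -1.12, b = 0.19, c = 1.
  Discriminant D = b^2 - 4ac = (0.19)^2 - 4*(-1.12)*1 = 0.0361 - (-4.48) = 4.5161.
  D >= 0, so the roots are real: z = (-b +/- sqrt(D)) / (2a) = (-0.19 +/- 2.125112) / (-2.24).
    z_1 = (-0.19 + 2.125112) / (-2.24) = -0.8639,   |z_1| = 0.8639.
    z_2 = (-0.19 - 2.125112) / (-2.24) = 1.0335,   |z_2| = 1.0335.
Moduli of all roots: 1.2500, 0.8639, 1.0335.
All moduli strictly greater than 1? No.
Verdict: Not stationary.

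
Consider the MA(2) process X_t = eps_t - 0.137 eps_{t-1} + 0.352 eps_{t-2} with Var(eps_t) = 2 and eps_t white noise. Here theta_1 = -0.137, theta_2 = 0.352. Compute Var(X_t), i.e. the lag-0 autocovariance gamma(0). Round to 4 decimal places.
\gamma(0) = 2.2853

For an MA(q) process X_t = eps_t + sum_i theta_i eps_{t-i} with
Var(eps_t) = sigma^2, the variance is
  gamma(0) = sigma^2 * (1 + sum_i theta_i^2).
  sum_i theta_i^2 = (-0.137)^2 + (0.352)^2 = 0.018769 + 0.123904 = 0.142673.
  gamma(0) = 2 * (1 + 0.142673) = 2 * 1.142673 = 2.285346, which rounds to 2.2853.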